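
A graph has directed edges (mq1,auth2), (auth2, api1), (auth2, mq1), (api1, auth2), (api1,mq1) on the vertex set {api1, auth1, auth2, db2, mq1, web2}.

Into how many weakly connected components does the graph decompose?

From api1: component {api1, auth2, mq1}.
From auth1: component {auth1}.
From db2: component {db2}.
From web2: component {web2}.
That's 4 components.

4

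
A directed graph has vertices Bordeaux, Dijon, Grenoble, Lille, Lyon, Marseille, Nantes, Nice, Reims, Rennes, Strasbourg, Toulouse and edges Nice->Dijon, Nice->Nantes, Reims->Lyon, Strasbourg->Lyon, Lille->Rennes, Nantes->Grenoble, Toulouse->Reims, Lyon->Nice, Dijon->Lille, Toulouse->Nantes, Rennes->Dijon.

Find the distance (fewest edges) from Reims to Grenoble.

Distance 0: Reims.
Distance 1: Lyon.
Distance 2: Nice.
Distance 3: Dijon, Nantes.
Distance 4: Grenoble, Lille — contains Grenoble.

4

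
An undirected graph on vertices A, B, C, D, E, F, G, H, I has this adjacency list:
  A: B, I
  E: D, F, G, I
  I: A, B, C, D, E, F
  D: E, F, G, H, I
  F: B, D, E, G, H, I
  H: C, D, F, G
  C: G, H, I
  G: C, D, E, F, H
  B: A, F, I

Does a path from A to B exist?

Yes

Explore from A.
Distance 1: reach B, I.
Found B.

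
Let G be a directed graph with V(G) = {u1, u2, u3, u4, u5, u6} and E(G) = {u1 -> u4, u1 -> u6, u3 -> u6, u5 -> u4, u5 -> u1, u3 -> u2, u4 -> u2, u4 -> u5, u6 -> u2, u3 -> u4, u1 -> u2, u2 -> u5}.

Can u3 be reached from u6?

No

Explore from u6.
Distance 1: reach u2.
Distance 2: reach u5.
Distance 3: reach u1, u4.
The search from u6 is exhausted; no directed path reaches u3.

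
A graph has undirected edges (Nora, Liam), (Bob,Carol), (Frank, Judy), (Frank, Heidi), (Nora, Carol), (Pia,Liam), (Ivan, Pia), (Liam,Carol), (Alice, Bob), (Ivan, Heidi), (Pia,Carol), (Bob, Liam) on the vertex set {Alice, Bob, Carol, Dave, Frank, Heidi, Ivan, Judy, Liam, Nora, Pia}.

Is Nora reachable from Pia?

Yes

Explore from Pia.
Distance 1: reach Carol, Ivan, Liam.
Distance 2: reach Bob, Heidi, Nora.
Found Nora.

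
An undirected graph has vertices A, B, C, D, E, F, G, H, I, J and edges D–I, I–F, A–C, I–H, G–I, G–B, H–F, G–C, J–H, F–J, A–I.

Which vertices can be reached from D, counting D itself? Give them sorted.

A, B, C, D, F, G, H, I, J

Start at D.
Its neighbours: I.
Then their neighbours: A, F, G, H.
Then next layer: B, C, J.
Nothing further is reachable.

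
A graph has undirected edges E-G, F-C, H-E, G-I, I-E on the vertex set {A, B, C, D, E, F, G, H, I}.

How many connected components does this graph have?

From A: component {A}.
From B: component {B}.
From C: component {C, F}.
From D: component {D}.
From E: component {E, G, H, I}.
That's 5 components.

5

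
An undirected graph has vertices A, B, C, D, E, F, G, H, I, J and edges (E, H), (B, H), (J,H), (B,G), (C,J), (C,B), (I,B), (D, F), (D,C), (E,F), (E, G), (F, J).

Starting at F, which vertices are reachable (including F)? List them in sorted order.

B, C, D, E, F, G, H, I, J

Start at F.
Its neighbours: D, E, J.
Then their neighbours: C, G, H.
Then next layer: B.
Then next layer: I.
Nothing further is reachable.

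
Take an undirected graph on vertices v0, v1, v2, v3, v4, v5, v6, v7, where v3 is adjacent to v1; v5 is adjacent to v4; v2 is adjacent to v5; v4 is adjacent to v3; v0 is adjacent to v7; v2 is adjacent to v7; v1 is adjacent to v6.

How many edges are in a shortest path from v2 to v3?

3

Distance 0: v2.
Distance 1: v5, v7.
Distance 2: v0, v4.
Distance 3: v3 — contains v3.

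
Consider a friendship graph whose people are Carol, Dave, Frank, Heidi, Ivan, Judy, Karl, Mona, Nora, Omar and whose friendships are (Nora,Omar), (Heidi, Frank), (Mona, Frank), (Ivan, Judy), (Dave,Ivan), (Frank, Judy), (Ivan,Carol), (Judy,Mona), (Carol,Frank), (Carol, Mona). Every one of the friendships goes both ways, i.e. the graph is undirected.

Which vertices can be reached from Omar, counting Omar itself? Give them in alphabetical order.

Nora, Omar

Start at Omar.
Its neighbours: Nora.
Nothing further is reachable.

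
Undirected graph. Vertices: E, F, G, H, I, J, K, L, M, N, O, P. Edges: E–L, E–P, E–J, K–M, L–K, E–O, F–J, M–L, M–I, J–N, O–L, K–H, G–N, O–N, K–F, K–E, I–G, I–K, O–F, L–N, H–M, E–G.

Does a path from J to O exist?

Yes

Explore from J.
Distance 1: reach E, F, N.
Distance 2: reach G, K, L, O, P.
Found O.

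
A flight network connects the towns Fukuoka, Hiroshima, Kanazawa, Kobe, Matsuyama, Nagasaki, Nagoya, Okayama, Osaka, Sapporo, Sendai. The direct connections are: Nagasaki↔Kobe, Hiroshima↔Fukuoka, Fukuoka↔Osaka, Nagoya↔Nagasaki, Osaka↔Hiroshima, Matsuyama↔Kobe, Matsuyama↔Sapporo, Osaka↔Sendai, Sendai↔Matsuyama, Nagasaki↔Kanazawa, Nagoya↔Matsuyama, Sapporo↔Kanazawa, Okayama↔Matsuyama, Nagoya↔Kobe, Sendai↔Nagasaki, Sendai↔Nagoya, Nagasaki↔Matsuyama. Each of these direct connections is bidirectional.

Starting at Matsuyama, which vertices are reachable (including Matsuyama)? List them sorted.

Start at Matsuyama.
Its neighbours: Kobe, Nagasaki, Nagoya, Okayama, Sapporo, Sendai.
Then their neighbours: Kanazawa, Osaka.
Then next layer: Fukuoka, Hiroshima.
Every vertex is now reached.

Fukuoka, Hiroshima, Kanazawa, Kobe, Matsuyama, Nagasaki, Nagoya, Okayama, Osaka, Sapporo, Sendai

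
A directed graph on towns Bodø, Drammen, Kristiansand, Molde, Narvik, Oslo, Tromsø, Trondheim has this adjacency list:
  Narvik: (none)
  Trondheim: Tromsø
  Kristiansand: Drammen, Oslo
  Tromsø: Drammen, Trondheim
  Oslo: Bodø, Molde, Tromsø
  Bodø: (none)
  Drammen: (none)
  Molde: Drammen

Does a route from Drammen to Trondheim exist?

No

Drammen has no outgoing edges, so nothing is reachable from it.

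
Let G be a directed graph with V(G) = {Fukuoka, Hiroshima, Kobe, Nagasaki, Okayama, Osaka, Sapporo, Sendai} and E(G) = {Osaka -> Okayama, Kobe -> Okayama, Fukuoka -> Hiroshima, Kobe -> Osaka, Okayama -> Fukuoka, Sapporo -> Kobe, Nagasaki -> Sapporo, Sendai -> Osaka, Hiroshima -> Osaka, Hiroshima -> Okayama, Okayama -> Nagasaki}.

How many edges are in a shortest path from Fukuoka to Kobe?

5

Distance 0: Fukuoka.
Distance 1: Hiroshima.
Distance 2: Okayama, Osaka.
Distance 3: Nagasaki.
Distance 4: Sapporo.
Distance 5: Kobe — contains Kobe.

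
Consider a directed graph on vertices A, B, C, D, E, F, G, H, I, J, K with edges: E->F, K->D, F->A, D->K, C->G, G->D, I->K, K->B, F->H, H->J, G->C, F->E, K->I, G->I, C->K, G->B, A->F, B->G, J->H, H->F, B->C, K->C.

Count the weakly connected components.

From A: component {A, E, F, H, J}.
From B: component {B, C, D, G, I, K}.
That's 2 components.

2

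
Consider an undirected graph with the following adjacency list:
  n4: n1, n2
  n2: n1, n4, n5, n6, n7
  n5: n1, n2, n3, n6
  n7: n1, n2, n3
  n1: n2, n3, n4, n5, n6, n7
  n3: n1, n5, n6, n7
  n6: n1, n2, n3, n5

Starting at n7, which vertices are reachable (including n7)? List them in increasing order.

Start at n7.
Its neighbours: n1, n2, n3.
Then their neighbours: n4, n5, n6.
Every vertex is now reached.

n1, n2, n3, n4, n5, n6, n7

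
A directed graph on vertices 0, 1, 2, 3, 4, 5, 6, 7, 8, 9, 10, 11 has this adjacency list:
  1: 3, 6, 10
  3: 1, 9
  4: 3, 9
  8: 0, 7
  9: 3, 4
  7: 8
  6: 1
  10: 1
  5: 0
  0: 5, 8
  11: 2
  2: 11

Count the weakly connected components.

3

From 0: component {0, 5, 7, 8}.
From 1: component {1, 3, 4, 6, 9, 10}.
From 2: component {2, 11}.
That's 3 components.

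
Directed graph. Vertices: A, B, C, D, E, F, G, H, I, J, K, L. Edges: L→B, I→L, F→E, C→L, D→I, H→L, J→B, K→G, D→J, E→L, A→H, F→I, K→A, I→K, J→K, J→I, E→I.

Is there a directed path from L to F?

Explore from L.
Distance 1: reach B.
The search from L is exhausted; no directed path reaches F.

No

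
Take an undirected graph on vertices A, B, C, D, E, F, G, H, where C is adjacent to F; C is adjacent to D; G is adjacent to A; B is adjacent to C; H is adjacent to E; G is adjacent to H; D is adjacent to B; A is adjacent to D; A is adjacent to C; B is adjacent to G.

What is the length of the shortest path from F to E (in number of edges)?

5

Distance 0: F.
Distance 1: C.
Distance 2: A, B, D.
Distance 3: G.
Distance 4: H.
Distance 5: E — contains E.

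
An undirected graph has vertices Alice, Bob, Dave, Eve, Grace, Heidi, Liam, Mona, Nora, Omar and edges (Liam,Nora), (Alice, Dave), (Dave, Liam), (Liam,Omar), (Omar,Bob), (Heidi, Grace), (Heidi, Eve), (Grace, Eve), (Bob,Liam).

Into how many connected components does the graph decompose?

From Alice: component {Alice, Bob, Dave, Liam, Nora, Omar}.
From Eve: component {Eve, Grace, Heidi}.
From Mona: component {Mona}.
That's 3 components.

3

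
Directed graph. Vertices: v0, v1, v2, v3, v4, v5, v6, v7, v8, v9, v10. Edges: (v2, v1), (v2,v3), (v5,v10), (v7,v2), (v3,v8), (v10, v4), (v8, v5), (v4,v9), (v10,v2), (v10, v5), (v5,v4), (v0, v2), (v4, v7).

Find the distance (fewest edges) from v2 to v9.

Distance 0: v2.
Distance 1: v1, v3.
Distance 2: v8.
Distance 3: v5.
Distance 4: v4, v10.
Distance 5: v7, v9 — contains v9.

5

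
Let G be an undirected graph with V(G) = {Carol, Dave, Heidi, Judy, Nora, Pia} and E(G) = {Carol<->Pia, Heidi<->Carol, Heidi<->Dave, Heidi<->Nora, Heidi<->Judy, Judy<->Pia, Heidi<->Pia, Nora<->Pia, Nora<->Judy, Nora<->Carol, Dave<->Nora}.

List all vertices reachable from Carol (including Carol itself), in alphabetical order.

Carol, Dave, Heidi, Judy, Nora, Pia

Start at Carol.
Its neighbours: Heidi, Nora, Pia.
Then their neighbours: Dave, Judy.
Every vertex is now reached.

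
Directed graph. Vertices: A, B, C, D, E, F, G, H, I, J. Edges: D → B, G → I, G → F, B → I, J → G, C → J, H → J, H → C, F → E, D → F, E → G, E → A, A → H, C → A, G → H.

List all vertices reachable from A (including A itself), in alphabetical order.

Start at A.
Its neighbours: H.
Then their neighbours: C, J.
Then next layer: G.
Then next layer: F, I.
Then next layer: E.
Nothing further is reachable.

A, C, E, F, G, H, I, J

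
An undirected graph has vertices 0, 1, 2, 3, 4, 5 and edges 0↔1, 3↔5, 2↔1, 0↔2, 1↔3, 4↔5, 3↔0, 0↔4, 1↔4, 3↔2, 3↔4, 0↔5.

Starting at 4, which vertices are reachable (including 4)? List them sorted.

0, 1, 2, 3, 4, 5

Start at 4.
Its neighbours: 0, 1, 3, 5.
Then their neighbours: 2.
Every vertex is now reached.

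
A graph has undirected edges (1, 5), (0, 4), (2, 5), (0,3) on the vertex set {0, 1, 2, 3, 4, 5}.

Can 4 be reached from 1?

Explore from 1.
Distance 1: reach 5.
Distance 2: reach 2.
The search is exhausted without reaching 4; it lies in a different component.

No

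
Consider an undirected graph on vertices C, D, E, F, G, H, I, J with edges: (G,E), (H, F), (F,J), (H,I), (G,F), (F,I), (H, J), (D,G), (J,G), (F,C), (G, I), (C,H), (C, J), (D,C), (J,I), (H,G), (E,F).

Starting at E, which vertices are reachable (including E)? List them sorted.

C, D, E, F, G, H, I, J

Start at E.
Its neighbours: F, G.
Then their neighbours: C, D, H, I, J.
Every vertex is now reached.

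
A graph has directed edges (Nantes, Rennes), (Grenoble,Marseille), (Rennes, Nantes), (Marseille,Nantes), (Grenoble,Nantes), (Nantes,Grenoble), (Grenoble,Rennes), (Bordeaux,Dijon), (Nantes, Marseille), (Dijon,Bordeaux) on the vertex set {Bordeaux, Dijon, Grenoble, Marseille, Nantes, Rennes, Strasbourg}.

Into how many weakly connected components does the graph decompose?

3

From Bordeaux: component {Bordeaux, Dijon}.
From Grenoble: component {Grenoble, Marseille, Nantes, Rennes}.
From Strasbourg: component {Strasbourg}.
That's 3 components.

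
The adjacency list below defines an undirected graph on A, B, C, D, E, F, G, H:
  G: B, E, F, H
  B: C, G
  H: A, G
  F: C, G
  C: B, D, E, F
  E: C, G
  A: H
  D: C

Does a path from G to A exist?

Explore from G.
Distance 1: reach B, E, F, H.
Distance 2: reach A, C.
Found A.

Yes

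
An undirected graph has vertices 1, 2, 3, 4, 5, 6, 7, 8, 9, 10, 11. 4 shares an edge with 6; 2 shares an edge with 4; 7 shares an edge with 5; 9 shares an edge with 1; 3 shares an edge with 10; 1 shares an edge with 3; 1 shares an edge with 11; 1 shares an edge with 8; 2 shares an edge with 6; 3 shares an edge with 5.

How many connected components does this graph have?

2

From 1: component {1, 3, 5, 7, 8, 9, 10, 11}.
From 2: component {2, 4, 6}.
That's 2 components.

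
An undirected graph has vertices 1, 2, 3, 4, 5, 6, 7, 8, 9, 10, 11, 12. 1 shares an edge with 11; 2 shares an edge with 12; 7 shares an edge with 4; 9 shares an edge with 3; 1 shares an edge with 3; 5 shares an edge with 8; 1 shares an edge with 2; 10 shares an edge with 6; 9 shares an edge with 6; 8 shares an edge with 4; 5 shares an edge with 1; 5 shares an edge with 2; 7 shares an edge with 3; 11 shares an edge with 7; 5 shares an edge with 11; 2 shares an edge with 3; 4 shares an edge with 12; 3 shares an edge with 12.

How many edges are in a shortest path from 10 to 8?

Distance 0: 10.
Distance 1: 6.
Distance 2: 9.
Distance 3: 3.
Distance 4: 1, 2, 7, 12.
Distance 5: 4, 5, 11.
Distance 6: 8 — contains 8.

6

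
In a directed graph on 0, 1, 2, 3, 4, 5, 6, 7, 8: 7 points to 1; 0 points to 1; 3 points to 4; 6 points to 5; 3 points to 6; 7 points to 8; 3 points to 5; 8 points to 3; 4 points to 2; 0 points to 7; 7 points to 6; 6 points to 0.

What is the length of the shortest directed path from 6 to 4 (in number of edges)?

5

Distance 0: 6.
Distance 1: 0, 5.
Distance 2: 1, 7.
Distance 3: 8.
Distance 4: 3.
Distance 5: 4 — contains 4.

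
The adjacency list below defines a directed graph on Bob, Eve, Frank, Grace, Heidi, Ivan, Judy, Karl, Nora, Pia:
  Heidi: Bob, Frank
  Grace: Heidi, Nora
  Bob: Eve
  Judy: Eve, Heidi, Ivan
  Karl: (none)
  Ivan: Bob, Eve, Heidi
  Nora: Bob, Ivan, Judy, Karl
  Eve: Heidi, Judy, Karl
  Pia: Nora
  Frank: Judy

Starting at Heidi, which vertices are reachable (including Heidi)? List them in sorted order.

Start at Heidi.
Its neighbours: Bob, Frank.
Then their neighbours: Eve, Judy.
Then next layer: Ivan, Karl.
Nothing further is reachable.

Bob, Eve, Frank, Heidi, Ivan, Judy, Karl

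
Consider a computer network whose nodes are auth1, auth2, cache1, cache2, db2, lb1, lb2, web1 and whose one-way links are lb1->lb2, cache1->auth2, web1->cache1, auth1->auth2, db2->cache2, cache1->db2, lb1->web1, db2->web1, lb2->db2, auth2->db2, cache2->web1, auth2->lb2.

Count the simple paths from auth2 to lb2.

auth2→lb2

1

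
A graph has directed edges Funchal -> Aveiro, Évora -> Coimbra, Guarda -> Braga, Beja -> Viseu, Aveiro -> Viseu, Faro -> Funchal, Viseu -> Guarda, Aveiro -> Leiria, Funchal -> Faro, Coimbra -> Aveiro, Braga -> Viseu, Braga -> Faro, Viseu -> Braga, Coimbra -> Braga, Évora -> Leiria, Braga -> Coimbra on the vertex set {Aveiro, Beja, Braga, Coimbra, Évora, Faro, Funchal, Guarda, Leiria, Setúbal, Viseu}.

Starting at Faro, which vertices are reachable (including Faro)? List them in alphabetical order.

Start at Faro.
Its neighbours: Funchal.
Then their neighbours: Aveiro.
Then next layer: Leiria, Viseu.
Then next layer: Braga, Guarda.
Then next layer: Coimbra.
Nothing further is reachable.

Aveiro, Braga, Coimbra, Faro, Funchal, Guarda, Leiria, Viseu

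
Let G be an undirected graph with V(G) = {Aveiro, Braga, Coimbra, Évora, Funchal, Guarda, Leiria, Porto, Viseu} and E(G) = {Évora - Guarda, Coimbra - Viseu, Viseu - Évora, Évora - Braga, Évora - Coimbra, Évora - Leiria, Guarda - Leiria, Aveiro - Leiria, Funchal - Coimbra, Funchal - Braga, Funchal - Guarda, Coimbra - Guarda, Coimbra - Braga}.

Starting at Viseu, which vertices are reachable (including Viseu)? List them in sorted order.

Aveiro, Braga, Coimbra, Évora, Funchal, Guarda, Leiria, Viseu

Start at Viseu.
Its neighbours: Coimbra, Évora.
Then their neighbours: Braga, Funchal, Guarda, Leiria.
Then next layer: Aveiro.
Nothing further is reachable.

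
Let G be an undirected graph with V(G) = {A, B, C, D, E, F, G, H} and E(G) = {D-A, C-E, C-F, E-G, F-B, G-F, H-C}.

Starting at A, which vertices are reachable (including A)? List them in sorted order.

Start at A.
Its neighbours: D.
Nothing further is reachable.

A, D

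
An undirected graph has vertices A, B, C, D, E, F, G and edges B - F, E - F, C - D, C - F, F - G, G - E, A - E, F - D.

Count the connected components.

1

From A: component {A, B, C, D, E, F, G}.
That's 1 component.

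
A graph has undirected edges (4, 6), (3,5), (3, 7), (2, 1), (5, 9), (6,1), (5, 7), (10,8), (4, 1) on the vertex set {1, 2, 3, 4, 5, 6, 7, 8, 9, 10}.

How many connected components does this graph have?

From 1: component {1, 2, 4, 6}.
From 3: component {3, 5, 7, 9}.
From 8: component {8, 10}.
That's 3 components.

3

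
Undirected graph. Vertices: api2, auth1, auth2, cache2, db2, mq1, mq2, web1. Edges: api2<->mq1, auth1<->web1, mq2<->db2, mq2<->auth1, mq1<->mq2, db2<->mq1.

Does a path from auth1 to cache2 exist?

No

Explore from auth1.
Distance 1: reach mq2, web1.
Distance 2: reach db2, mq1.
Distance 3: reach api2.
The search is exhausted without reaching cache2; it lies in a different component.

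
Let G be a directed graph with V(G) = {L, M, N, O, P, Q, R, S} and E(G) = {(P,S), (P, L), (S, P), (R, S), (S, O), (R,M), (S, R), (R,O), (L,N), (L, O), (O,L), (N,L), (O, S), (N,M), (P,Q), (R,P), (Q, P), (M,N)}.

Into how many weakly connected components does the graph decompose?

From L: component {L, M, N, O, P, Q, R, S}.
That's 1 component.

1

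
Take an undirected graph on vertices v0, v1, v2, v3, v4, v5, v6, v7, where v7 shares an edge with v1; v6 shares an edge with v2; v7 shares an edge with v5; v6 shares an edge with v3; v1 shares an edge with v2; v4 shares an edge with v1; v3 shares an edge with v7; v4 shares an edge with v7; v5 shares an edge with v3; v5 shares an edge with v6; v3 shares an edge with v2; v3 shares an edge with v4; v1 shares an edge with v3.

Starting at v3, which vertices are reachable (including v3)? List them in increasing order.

Start at v3.
Its neighbours: v1, v2, v4, v5, v6, v7.
Nothing further is reachable.

v1, v2, v3, v4, v5, v6, v7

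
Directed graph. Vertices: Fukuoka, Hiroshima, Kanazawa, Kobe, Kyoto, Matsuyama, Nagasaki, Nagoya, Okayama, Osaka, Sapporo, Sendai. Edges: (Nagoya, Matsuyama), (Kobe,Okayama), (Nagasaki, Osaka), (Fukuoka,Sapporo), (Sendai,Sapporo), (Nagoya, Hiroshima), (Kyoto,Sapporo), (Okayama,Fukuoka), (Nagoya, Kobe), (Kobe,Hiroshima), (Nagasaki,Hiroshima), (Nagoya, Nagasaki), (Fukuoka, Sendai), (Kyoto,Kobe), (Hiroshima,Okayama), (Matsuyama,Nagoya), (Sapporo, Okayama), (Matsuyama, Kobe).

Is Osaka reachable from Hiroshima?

No

Explore from Hiroshima.
Distance 1: reach Okayama.
Distance 2: reach Fukuoka.
Distance 3: reach Sapporo, Sendai.
The search from Hiroshima is exhausted; no directed path reaches Osaka.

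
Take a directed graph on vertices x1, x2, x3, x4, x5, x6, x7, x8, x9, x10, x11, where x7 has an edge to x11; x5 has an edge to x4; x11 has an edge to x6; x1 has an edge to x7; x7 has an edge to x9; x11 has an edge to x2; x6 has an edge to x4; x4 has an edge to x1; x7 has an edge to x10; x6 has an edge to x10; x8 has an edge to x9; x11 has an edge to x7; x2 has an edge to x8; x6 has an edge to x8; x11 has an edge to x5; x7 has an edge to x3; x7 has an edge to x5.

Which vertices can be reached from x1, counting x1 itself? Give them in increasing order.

Start at x1.
Its neighbours: x7.
Then their neighbours: x3, x5, x9, x10, x11.
Then next layer: x2, x4, x6.
Then next layer: x8.
Every vertex is now reached.

x1, x2, x3, x4, x5, x6, x7, x8, x9, x10, x11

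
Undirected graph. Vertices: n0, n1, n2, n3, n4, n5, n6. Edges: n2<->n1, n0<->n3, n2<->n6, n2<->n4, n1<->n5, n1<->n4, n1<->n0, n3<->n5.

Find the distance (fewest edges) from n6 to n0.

Distance 0: n6.
Distance 1: n2.
Distance 2: n1, n4.
Distance 3: n0, n5 — contains n0.

3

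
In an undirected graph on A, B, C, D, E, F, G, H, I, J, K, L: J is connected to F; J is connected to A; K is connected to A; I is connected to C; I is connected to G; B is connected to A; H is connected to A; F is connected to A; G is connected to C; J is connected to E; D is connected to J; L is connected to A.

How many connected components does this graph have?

From A: component {A, B, D, E, F, H, J, K, L}.
From C: component {C, G, I}.
That's 2 components.

2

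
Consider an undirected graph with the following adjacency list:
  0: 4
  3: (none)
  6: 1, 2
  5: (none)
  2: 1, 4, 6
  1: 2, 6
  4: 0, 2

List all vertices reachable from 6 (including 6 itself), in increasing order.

0, 1, 2, 4, 6

Start at 6.
Its neighbours: 1, 2.
Then their neighbours: 4.
Then next layer: 0.
Nothing further is reachable.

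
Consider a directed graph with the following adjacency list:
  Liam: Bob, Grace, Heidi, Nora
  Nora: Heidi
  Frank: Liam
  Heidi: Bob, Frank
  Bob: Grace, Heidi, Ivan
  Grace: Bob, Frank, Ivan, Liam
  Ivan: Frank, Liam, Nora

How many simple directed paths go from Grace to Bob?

15

Grace→Bob
Grace→Frank→Liam→Bob
Grace→Frank→Liam→Heidi→Bob
Grace→Frank→Liam→Nora→Heidi→Bob
Grace→Ivan→Frank→Liam→Bob
Grace→Ivan→Frank→Liam→Heidi→Bob
Grace→Ivan→Frank→Liam→Nora→Heidi→Bob
Grace→Ivan→Liam→Bob
Grace→Ivan→Liam→Heidi→Bob
Grace→Ivan→Liam→Nora→Heidi→Bob
Grace→Ivan→Nora→Heidi→Bob
Grace→Ivan→Nora→Heidi→Frank→Liam→Bob
Grace→Liam→Bob
Grace→Liam→Heidi→Bob
Grace→Liam→Nora→Heidi→Bob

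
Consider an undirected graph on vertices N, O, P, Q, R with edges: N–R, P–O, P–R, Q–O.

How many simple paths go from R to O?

R–P–O

1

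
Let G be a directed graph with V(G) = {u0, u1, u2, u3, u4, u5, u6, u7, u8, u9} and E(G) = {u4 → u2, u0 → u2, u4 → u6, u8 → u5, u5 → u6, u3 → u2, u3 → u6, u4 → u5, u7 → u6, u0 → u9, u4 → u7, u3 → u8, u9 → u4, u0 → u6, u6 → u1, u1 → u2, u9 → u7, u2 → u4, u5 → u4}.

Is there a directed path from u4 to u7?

Yes

Explore from u4.
Distance 1: reach u2, u5, u6, u7.
Found u7.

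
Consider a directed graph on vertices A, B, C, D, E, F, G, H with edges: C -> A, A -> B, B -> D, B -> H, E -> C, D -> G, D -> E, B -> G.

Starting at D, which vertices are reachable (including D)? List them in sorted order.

Start at D.
Its neighbours: E, G.
Then their neighbours: C.
Then next layer: A.
Then next layer: B.
Then next layer: H.
Nothing further is reachable.

A, B, C, D, E, G, H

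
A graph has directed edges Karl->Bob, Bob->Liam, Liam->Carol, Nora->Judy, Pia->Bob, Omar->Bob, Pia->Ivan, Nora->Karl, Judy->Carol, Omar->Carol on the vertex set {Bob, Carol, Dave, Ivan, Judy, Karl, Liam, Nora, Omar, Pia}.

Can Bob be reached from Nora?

Explore from Nora.
Distance 1: reach Judy, Karl.
Distance 2: reach Bob, Carol.
Found Bob.

Yes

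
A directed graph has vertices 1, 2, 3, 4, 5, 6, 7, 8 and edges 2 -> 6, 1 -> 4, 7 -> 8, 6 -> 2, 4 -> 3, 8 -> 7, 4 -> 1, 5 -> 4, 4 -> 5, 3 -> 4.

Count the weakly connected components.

3

From 1: component {1, 3, 4, 5}.
From 2: component {2, 6}.
From 7: component {7, 8}.
That's 3 components.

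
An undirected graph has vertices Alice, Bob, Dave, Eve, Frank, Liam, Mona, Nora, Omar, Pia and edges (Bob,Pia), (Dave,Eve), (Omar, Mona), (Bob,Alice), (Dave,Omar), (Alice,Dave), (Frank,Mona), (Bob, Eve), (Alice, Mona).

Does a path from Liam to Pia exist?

No

Liam has no edges, so nothing is reachable from it.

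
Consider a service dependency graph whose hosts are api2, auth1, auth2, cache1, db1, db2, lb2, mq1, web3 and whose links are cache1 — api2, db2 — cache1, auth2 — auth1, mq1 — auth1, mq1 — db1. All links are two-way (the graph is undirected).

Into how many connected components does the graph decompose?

4

From api2: component {api2, cache1, db2}.
From auth1: component {auth1, auth2, db1, mq1}.
From lb2: component {lb2}.
From web3: component {web3}.
That's 4 components.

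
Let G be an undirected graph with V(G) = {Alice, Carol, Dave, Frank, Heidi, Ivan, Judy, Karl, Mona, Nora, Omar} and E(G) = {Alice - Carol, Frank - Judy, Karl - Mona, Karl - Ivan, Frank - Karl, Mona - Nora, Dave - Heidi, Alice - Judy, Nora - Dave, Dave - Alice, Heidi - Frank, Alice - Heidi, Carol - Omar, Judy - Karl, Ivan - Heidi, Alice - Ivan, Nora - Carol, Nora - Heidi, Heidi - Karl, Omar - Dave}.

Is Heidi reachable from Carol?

Explore from Carol.
Distance 1: reach Alice, Nora, Omar.
Distance 2: reach Dave, Heidi, Ivan, Judy, Mona.
Found Heidi.

Yes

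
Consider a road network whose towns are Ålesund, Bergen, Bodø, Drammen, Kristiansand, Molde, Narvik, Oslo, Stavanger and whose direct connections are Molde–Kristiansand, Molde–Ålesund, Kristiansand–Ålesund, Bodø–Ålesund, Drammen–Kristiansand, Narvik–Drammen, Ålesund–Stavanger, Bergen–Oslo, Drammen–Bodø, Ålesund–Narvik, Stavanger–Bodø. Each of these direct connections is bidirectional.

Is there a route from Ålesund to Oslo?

No

Explore from Ålesund.
Distance 1: reach Bodø, Kristiansand, Molde, Narvik, Stavanger.
Distance 2: reach Drammen.
The search is exhausted without reaching Oslo; it lies in a different component.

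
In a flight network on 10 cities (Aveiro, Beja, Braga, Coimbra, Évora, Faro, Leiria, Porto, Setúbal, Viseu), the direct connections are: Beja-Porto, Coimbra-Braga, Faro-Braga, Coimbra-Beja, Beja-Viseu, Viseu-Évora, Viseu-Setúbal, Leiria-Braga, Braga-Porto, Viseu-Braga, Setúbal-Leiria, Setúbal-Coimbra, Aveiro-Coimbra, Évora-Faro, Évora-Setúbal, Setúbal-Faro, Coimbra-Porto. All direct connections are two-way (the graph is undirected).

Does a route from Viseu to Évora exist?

Explore from Viseu.
Distance 1: reach Beja, Braga, Évora, Setúbal.
Found Évora.

Yes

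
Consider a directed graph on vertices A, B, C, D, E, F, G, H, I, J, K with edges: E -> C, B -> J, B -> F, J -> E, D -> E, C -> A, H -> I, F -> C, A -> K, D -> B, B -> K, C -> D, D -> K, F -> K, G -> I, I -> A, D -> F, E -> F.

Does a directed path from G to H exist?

Explore from G.
Distance 1: reach I.
Distance 2: reach A.
Distance 3: reach K.
The search from G is exhausted; no directed path reaches H.

No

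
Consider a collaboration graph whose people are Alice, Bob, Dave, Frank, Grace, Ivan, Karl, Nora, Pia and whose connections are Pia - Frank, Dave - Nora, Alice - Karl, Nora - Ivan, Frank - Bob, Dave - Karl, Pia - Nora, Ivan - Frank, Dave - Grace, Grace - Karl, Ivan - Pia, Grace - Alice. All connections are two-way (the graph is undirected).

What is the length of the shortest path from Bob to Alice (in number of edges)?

6

Distance 0: Bob.
Distance 1: Frank.
Distance 2: Ivan, Pia.
Distance 3: Nora.
Distance 4: Dave.
Distance 5: Grace, Karl.
Distance 6: Alice — contains Alice.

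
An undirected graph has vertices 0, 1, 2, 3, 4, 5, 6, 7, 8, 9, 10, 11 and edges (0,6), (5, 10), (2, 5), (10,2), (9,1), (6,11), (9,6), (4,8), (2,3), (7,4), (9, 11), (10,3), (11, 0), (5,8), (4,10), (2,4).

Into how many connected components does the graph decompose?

From 0: component {0, 1, 6, 9, 11}.
From 2: component {2, 3, 4, 5, 7, 8, 10}.
That's 2 components.

2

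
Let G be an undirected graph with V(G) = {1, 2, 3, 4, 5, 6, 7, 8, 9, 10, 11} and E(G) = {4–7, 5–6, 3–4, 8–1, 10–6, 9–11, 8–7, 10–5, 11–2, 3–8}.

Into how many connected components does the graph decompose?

3

From 1: component {1, 3, 4, 7, 8}.
From 2: component {2, 9, 11}.
From 5: component {5, 6, 10}.
That's 3 components.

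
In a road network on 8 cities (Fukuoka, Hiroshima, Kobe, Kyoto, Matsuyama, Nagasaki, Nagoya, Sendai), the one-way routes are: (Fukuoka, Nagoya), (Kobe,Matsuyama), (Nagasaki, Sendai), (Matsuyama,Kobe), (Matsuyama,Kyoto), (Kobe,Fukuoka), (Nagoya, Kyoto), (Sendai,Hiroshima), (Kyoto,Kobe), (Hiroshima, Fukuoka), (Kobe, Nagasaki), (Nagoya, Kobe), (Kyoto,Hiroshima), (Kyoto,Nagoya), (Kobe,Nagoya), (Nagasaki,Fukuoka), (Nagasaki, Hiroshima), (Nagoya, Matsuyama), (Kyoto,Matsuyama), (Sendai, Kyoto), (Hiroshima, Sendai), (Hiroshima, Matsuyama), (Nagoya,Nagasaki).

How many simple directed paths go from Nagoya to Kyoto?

Nagoya→Kobe→Matsuyama→Kyoto
Nagoya→Kobe→Nagasaki→Hiroshima→Matsuyama→Kyoto
Nagoya→Kobe→Nagasaki→Hiroshima→Sendai→Kyoto
Nagoya→Kobe→Nagasaki→Sendai→Hiroshima→Matsuyama→Kyoto
Nagoya→Kobe→Nagasaki→Sendai→Kyoto
Nagoya→Kyoto
Nagoya→Matsuyama→Kobe→Nagasaki→Hiroshima→Sendai→Kyoto
Nagoya→Matsuyama→Kobe→Nagasaki→Sendai→Kyoto
Nagoya→Matsuyama→Kyoto
Nagoya→Nagasaki→Hiroshima→Matsuyama→Kyoto
Nagoya→Nagasaki→Hiroshima→Sendai→Kyoto
Nagoya→Nagasaki→Sendai→Hiroshima→Matsuyama→Kyoto
Nagoya→Nagasaki→Sendai→Kyoto

13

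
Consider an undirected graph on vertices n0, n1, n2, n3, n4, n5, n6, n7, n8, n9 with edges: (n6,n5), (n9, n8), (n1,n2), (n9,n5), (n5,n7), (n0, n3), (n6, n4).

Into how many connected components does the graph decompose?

3

From n0: component {n0, n3}.
From n1: component {n1, n2}.
From n4: component {n4, n5, n6, n7, n8, n9}.
That's 3 components.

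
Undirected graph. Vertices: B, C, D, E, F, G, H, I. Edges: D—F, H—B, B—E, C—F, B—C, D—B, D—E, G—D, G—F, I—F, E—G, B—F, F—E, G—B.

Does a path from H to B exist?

Explore from H.
Distance 1: reach B.
Found B.

Yes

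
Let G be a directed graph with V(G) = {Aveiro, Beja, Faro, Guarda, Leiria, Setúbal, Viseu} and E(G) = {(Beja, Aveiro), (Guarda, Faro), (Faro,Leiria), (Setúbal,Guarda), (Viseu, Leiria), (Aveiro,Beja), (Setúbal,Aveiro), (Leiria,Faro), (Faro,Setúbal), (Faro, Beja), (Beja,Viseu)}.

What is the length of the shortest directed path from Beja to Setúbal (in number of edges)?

Distance 0: Beja.
Distance 1: Aveiro, Viseu.
Distance 2: Leiria.
Distance 3: Faro.
Distance 4: Setúbal — contains Setúbal.

4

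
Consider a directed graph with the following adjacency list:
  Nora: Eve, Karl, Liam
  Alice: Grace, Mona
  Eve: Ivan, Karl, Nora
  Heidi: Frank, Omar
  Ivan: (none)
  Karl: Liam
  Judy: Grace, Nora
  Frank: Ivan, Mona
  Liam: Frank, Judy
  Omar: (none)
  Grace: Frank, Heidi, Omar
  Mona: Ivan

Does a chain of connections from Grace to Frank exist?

Explore from Grace.
Distance 1: reach Frank, Heidi, Omar.
Found Frank.

Yes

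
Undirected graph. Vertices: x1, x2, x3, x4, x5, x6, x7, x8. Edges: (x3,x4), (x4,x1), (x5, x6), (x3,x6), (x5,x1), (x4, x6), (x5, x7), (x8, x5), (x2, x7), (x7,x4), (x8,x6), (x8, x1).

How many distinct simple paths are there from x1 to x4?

12

x1–x4
x1–x5–x6–x3–x4
x1–x5–x6–x4
x1–x5–x7–x4
x1–x5–x8–x6–x3–x4
x1–x5–x8–x6–x4
x1–x8–x5–x6–x3–x4
x1–x8–x5–x6–x4
x1–x8–x5–x7–x4
x1–x8–x6–x3–x4
x1–x8–x6–x4
x1–x8–x6–x5–x7–x4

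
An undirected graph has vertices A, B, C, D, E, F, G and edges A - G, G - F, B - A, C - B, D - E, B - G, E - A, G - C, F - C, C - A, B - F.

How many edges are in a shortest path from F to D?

4

Distance 0: F.
Distance 1: B, C, G.
Distance 2: A.
Distance 3: E.
Distance 4: D — contains D.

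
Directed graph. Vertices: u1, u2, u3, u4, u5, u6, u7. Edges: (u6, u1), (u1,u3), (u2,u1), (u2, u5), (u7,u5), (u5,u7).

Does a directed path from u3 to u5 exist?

u3 has no outgoing edges, so nothing is reachable from it.

No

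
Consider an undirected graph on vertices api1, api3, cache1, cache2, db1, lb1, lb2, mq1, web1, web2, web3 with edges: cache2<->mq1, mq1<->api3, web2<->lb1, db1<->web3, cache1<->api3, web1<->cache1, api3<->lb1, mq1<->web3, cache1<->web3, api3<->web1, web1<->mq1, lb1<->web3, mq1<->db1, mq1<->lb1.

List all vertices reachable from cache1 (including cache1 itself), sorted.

Start at cache1.
Its neighbours: api3, web1, web3.
Then their neighbours: db1, lb1, mq1.
Then next layer: cache2, web2.
Nothing further is reachable.

api3, cache1, cache2, db1, lb1, mq1, web1, web2, web3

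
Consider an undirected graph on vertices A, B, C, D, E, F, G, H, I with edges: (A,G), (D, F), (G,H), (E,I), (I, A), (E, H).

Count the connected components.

4

From A: component {A, E, G, H, I}.
From B: component {B}.
From C: component {C}.
From D: component {D, F}.
That's 4 components.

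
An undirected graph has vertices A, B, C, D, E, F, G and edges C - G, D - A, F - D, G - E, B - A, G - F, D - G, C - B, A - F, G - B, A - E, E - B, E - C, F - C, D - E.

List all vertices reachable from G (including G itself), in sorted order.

A, B, C, D, E, F, G

Start at G.
Its neighbours: B, C, D, E, F.
Then their neighbours: A.
Every vertex is now reached.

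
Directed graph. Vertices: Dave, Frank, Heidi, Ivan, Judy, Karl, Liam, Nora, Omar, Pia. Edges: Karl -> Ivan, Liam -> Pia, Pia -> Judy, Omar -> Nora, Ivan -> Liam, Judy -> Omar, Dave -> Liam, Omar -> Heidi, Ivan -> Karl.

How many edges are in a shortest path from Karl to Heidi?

Distance 0: Karl.
Distance 1: Ivan.
Distance 2: Liam.
Distance 3: Pia.
Distance 4: Judy.
Distance 5: Omar.
Distance 6: Heidi, Nora — contains Heidi.

6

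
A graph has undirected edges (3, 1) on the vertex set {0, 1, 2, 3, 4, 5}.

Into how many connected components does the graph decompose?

From 0: component {0}.
From 1: component {1, 3}.
From 2: component {2}.
From 4: component {4}.
From 5: component {5}.
That's 5 components.

5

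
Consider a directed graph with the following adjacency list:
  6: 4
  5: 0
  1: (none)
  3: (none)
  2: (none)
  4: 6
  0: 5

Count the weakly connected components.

From 0: component {0, 5}.
From 1: component {1}.
From 2: component {2}.
From 3: component {3}.
From 4: component {4, 6}.
That's 5 components.

5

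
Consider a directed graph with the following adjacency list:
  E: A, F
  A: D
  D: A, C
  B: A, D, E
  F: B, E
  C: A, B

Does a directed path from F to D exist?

Explore from F.
Distance 1: reach B, E.
Distance 2: reach A, D.
Found D.

Yes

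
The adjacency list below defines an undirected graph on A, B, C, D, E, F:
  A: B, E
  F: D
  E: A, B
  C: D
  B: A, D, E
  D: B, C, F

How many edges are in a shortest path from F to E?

3

Distance 0: F.
Distance 1: D.
Distance 2: B, C.
Distance 3: A, E — contains E.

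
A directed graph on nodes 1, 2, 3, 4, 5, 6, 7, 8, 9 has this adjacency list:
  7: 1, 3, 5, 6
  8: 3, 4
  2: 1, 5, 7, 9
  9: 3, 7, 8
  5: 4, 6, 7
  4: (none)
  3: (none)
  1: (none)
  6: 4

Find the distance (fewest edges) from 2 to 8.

Distance 0: 2.
Distance 1: 1, 5, 7, 9.
Distance 2: 3, 4, 6, 8 — contains 8.

2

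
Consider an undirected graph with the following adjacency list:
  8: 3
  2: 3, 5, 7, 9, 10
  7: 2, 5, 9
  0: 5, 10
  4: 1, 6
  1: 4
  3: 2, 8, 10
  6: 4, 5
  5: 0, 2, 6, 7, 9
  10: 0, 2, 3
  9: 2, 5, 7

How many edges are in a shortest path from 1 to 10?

Distance 0: 1.
Distance 1: 4.
Distance 2: 6.
Distance 3: 5.
Distance 4: 0, 2, 7, 9.
Distance 5: 3, 10 — contains 10.

5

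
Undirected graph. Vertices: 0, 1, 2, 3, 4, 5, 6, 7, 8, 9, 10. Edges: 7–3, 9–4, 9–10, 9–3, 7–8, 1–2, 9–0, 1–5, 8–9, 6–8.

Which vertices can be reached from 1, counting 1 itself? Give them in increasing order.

Start at 1.
Its neighbours: 2, 5.
Nothing further is reachable.

1, 2, 5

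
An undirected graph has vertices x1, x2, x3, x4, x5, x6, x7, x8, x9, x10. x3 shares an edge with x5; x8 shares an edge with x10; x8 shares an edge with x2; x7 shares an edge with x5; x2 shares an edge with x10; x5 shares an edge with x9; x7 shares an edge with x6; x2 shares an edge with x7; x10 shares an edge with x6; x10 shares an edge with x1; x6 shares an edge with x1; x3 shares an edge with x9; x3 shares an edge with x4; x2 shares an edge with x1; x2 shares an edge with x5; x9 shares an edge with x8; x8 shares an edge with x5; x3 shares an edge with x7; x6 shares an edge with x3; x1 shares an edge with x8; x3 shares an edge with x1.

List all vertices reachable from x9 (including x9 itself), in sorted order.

Start at x9.
Its neighbours: x3, x5, x8.
Then their neighbours: x1, x2, x4, x6, x7, x10.
Every vertex is now reached.

x1, x2, x3, x4, x5, x6, x7, x8, x9, x10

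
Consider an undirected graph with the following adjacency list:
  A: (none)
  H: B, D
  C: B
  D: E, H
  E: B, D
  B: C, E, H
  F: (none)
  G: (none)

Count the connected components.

From A: component {A}.
From B: component {B, C, D, E, H}.
From F: component {F}.
From G: component {G}.
That's 4 components.

4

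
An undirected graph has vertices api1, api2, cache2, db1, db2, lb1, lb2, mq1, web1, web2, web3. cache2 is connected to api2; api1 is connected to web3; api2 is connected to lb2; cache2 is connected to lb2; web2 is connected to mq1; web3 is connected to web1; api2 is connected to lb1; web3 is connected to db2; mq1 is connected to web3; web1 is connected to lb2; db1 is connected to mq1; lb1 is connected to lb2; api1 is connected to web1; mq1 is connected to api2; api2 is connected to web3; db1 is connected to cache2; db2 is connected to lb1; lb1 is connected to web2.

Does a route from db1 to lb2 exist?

Explore from db1.
Distance 1: reach cache2, mq1.
Distance 2: reach api2, lb2, web2, web3.
Found lb2.

Yes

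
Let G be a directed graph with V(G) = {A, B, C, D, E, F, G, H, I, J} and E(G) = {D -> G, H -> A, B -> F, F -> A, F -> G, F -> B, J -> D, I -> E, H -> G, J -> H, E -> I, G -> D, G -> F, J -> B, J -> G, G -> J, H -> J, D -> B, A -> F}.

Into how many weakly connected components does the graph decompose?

3

From A: component {A, B, D, F, G, H, J}.
From C: component {C}.
From E: component {E, I}.
That's 3 components.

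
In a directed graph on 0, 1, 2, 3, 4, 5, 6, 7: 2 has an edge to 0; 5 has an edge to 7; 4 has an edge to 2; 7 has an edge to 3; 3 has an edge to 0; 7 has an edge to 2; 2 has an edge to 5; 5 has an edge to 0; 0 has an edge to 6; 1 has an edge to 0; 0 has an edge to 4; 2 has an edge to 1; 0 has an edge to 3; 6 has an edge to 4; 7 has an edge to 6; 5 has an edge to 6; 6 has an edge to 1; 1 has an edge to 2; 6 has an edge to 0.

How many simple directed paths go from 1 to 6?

8

1→0→4→2→5→6
1→0→4→2→5→7→6
1→0→6
1→2→0→6
1→2→5→0→6
1→2→5→6
1→2→5→7→3→0→6
1→2→5→7→6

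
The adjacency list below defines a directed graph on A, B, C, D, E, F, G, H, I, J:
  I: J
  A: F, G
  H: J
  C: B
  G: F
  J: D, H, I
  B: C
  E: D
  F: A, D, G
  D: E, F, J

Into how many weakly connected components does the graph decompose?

2

From A: component {A, D, E, F, G, H, I, J}.
From B: component {B, C}.
That's 2 components.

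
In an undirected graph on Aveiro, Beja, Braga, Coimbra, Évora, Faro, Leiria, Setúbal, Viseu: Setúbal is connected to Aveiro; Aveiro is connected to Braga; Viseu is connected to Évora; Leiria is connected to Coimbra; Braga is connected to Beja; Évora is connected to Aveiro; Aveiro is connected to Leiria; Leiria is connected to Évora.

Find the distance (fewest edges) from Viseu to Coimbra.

3

Distance 0: Viseu.
Distance 1: Évora.
Distance 2: Aveiro, Leiria.
Distance 3: Braga, Coimbra, Setúbal — contains Coimbra.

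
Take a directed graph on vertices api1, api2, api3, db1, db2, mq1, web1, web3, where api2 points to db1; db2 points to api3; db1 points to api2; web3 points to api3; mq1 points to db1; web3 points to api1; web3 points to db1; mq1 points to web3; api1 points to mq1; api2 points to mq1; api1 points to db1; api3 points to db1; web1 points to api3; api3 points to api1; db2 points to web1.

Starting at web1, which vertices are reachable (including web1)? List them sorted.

Start at web1.
Its neighbours: api3.
Then their neighbours: api1, db1.
Then next layer: api2, mq1.
Then next layer: web3.
Nothing further is reachable.

api1, api2, api3, db1, mq1, web1, web3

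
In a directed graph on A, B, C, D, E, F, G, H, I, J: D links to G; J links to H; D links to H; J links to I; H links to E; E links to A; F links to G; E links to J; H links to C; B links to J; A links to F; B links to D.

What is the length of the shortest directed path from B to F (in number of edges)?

Distance 0: B.
Distance 1: D, J.
Distance 2: G, H, I.
Distance 3: C, E.
Distance 4: A.
Distance 5: F — contains F.

5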